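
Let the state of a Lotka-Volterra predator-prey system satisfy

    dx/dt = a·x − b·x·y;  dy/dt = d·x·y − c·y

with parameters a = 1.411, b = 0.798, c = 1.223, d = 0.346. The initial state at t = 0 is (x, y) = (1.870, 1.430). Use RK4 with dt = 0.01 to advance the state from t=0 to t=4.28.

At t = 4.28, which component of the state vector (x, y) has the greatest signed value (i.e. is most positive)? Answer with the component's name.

largest component: y

t=0.000: state=(1.870, 1.430)
step 1 (dt=0.01): k1=(0.505, -0.824), k2=(0.511, -0.820), k3=(0.511, -0.820), k4=(0.518, -0.816); state += dt/6·(k1+2k2+2k3+k4)
t=0.010: state=(1.875, 1.422)
t=0.020: state=(1.880, 1.414)
t=0.030: state=(1.886, 1.406)
continuing one RK4 step at a time; state shown every 20 steps (Δt=0.2):
t=0.200: state=(1.998, 1.280)
t=0.400: state=(2.182, 1.158)
t=0.600: state=(2.425, 1.063)
t=0.800: state=(2.730, 0.994)
t=1.000: state=(3.100, 0.952)
t=1.200: state=(3.537, 0.938)
t=1.400: state=(4.035, 0.954)
t=1.600: state=(4.578, 1.006)
t=1.800: state=(5.134, 1.102)
t=2.000: state=(5.646, 1.254)
t=2.200: state=(6.029, 1.472)
t=2.400: state=(6.182, 1.761)
t=2.600: state=(6.023, 2.108)
t=2.800: state=(5.543, 2.467)
t=3.000: state=(4.834, 2.769)
t=3.200: state=(4.054, 2.948)
t=3.400: state=(3.343, 2.980)
t=3.600: state=(2.773, 2.881)
t=3.800: state=(2.355, 2.691)
t=4.000: state=(2.071, 2.454)
t=4.200: state=(1.893, 2.203)
t=4.280: state=(1.847, 2.104)
compare at T: x=1.847, y=2.104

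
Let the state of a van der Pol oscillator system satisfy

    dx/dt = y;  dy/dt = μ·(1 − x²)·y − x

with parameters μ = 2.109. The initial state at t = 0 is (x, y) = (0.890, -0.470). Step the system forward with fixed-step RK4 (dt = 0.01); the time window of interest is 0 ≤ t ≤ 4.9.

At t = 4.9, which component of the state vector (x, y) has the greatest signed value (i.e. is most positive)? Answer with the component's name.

t=0.000: state=(0.890, -0.470)
step 1 (dt=0.01): k1=(-0.470, -1.096), k2=(-0.475, -1.100), k3=(-0.476, -1.100), k4=(-0.481, -1.105); state += dt/6·(k1+2k2+2k3+k4)
t=0.010: state=(0.885, -0.481)
t=0.020: state=(0.880, -0.492)
t=0.030: state=(0.875, -0.503)
continuing one RK4 step at a time; state shown every 20 steps (Δt=0.2):
t=0.200: state=(0.773, -0.713)
t=0.400: state=(0.599, -1.045)
t=0.600: state=(0.343, -1.558)
t=0.800: state=(-0.045, -2.380)
t=1.000: state=(-0.623, -3.366)
t=1.200: state=(-1.315, -3.202)
t=1.400: state=(-1.789, -1.461)
t=1.600: state=(-1.944, -0.268)
t=1.800: state=(-1.948, 0.147)
t=2.000: state=(-1.904, 0.277)
t=2.200: state=(-1.842, 0.328)
t=2.400: state=(-1.773, 0.360)
t=2.600: state=(-1.699, 0.389)
t=2.800: state=(-1.618, 0.422)
t=3.000: state=(-1.529, 0.462)
t=3.200: state=(-1.432, 0.513)
t=3.400: state=(-1.323, 0.582)
t=3.600: state=(-1.197, 0.679)
t=3.800: state=(-1.048, 0.821)
t=4.000: state=(-0.863, 1.046)
t=4.200: state=(-0.620, 1.424)
t=4.400: state=(-0.275, 2.090)
t=4.600: state=(0.245, 3.168)
t=4.800: state=(0.978, 3.947)
t=4.900: state=(1.358, 3.528)
compare at T: x=1.358, y=3.528

largest component: y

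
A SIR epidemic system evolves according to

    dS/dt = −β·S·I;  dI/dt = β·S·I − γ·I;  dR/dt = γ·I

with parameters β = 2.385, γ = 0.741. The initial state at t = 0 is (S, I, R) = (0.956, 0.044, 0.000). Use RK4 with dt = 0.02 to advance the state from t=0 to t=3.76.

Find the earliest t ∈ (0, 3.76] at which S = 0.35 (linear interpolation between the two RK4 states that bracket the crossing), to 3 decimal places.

t=0.000: state=(0.956, 0.044, 0.000)
step 1 (dt=0.02): k1=(-0.100, 0.068, 0.033), k2=(-0.102, 0.069, 0.033), k3=(-0.102, 0.069, 0.033), k4=(-0.103, 0.070, 0.034); state += dt/6·(k1+2k2+2k3+k4)
t=0.020: state=(0.954, 0.045, 0.001)
t=0.040: state=(0.952, 0.047, 0.001)
t=0.060: state=(0.950, 0.048, 0.002)
continuing one RK4 step at a time; state shown every 10 steps (Δt=0.2):
t=0.200: state=(0.933, 0.060, 0.008)
t=0.400: state=(0.903, 0.080, 0.018)
t=0.600: state=(0.864, 0.105, 0.031)
t=0.800: state=(0.816, 0.135, 0.049)
t=1.000: state=(0.759, 0.169, 0.072)
t=1.200: state=(0.694, 0.206, 0.099)
t=1.400: state=(0.624, 0.244, 0.133)
t=1.600: state=(0.551, 0.278, 0.171)
t=1.800: state=(0.479, 0.306, 0.215)
t=2.000: state=(0.412, 0.327, 0.262)
t=2.200: state=(0.351, 0.338, 0.311)
next step: t=2.220: state=(0.345, 0.338, 0.316) — S has crossed 0.35
linear interpolation between t=2.200 (0.35110) and t=2.220 (0.34548) → t≈2.204

t = 2.204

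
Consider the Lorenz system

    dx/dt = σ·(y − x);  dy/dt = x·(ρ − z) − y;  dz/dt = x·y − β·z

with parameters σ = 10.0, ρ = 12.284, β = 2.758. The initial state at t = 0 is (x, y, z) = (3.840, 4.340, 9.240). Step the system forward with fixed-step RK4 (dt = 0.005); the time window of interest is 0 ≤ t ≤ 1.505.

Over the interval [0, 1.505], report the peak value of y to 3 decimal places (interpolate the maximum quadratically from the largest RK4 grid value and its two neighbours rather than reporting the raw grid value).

max y = 7.240

t=0.000: state=(3.840, 4.340, 9.240)
step 1 (dt=0.005): k1=(5.000, 7.349, -8.818), k2=(5.059, 7.454, -8.632), k3=(5.060, 7.452, -8.632), k4=(5.120, 7.556, -8.445); state += dt/6·(k1+2k2+2k3+k4)
t=0.005: state=(3.865, 4.377, 9.197)
t=0.010: state=(3.891, 4.416, 9.156)
t=0.015: state=(3.918, 4.455, 9.116)
continuing one RK4 step at a time; state shown every 10 steps (Δt=0.05):
t=0.050: state=(4.122, 4.756, 8.895)
t=0.100: state=(4.475, 5.253, 8.754)
t=0.150: state=(4.896, 5.797, 8.837)
t=0.200: state=(5.368, 6.341, 9.157)
t=0.250: state=(5.855, 6.816, 9.709)
t=0.300: state=(6.309, 7.140, 10.450)
t=0.350: state=(6.665, 7.238, 11.293)
t=0.400: state=(6.864, 7.073, 12.111)
t=0.450: state=(6.867, 6.669, 12.764)
t=0.500: state=(6.673, 6.113, 13.145)
t=0.550: state=(6.326, 5.522, 13.218)
t=0.600: state=(5.895, 4.999, 13.013)
t=0.650: state=(5.454, 4.606, 12.604)
t=0.700: state=(5.064, 4.365, 12.076)
t=0.750: state=(4.764, 4.270, 11.507)
t=0.800: state=(4.572, 4.302, 10.954)
t=0.850: state=(4.492, 4.441, 10.465)
t=0.900: state=(4.518, 4.669, 10.073)
t=0.950: state=(4.639, 4.967, 9.804)
t=1.000: state=(4.841, 5.315, 9.679)
t=1.050: state=(5.106, 5.686, 9.711)
t=1.100: state=(5.412, 6.047, 9.903)
t=1.150: state=(5.730, 6.355, 10.245)
t=1.200: state=(6.025, 6.565, 10.705)
t=1.250: state=(6.258, 6.640, 11.227)
t=1.300: state=(6.397, 6.562, 11.738)
t=1.350: state=(6.419, 6.342, 12.162)
t=1.400: state=(6.323, 6.023, 12.439)
t=1.450: state=(6.129, 5.663, 12.536)
t=1.500: state=(5.871, 5.320, 12.459)
t=1.505: state=(5.843, 5.289, 12.442)
largest grid value and its neighbours: y(0.340)=7.23888, y(0.345)=7.23972, y(0.350)=7.23788
parabola through these three points peaks at t≈0.344 with y≈7.23976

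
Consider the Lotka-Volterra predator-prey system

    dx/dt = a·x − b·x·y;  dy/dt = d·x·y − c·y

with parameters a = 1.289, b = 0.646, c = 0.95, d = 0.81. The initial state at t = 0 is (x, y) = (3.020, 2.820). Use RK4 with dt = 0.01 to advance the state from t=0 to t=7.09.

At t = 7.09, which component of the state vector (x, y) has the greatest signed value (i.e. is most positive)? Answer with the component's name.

t=0.000: state=(3.020, 2.820)
step 1 (dt=0.01): k1=(-1.609, 4.219), k2=(-1.646, 4.232), k3=(-1.646, 4.232), k4=(-1.682, 4.244); state += dt/6·(k1+2k2+2k3+k4)
t=0.010: state=(3.004, 2.862)
t=0.020: state=(2.986, 2.905)
t=0.030: state=(2.968, 2.948)
continuing one RK4 step at a time; state shown every 25 steps (Δt=0.25):
t=0.250: state=(2.424, 3.881)
t=0.500: state=(1.671, 4.631)
t=0.750: state=(1.068, 4.800)
t=1.000: state=(0.692, 4.509)
t=1.250: state=(0.480, 3.995)
t=1.500: state=(0.364, 3.428)
t=1.750: state=(0.302, 2.889)
t=2.000: state=(0.272, 2.414)
t=2.250: state=(0.263, 2.009)
t=2.500: state=(0.269, 1.671)
t=2.750: state=(0.291, 1.395)
t=3.000: state=(0.326, 1.170)
t=3.250: state=(0.378, 0.991)
t=3.500: state=(0.450, 0.850)
t=3.750: state=(0.547, 0.741)
t=4.000: state=(0.674, 0.661)
t=4.250: state=(0.841, 0.607)
t=4.500: state=(1.055, 0.579)
t=4.750: state=(1.326, 0.581)
t=5.000: state=(1.662, 0.619)
t=5.250: state=(2.062, 0.711)
t=5.500: state=(2.505, 0.890)
t=5.750: state=(2.924, 1.218)
t=6.000: state=(3.178, 1.789)
t=6.250: state=(3.071, 2.677)
t=6.500: state=(2.524, 3.743)
t=6.750: state=(1.770, 4.561)
t=7.000: state=(1.137, 4.810)
t=7.090: state=(0.966, 4.767)
compare at T: x=0.966, y=4.767

largest component: y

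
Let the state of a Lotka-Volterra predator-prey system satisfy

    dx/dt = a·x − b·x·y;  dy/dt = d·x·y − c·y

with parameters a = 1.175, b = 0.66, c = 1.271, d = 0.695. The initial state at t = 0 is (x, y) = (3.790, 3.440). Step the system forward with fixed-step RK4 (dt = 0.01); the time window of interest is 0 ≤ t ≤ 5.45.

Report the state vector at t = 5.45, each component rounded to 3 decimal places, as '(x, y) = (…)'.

t=0.000: state=(3.790, 3.440)
step 1 (dt=0.01): k1=(-4.152, 4.689), k2=(-4.187, 4.671), k3=(-4.187, 4.670), k4=(-4.221, 4.651); state += dt/6·(k1+2k2+2k3+k4)
t=0.010: state=(3.748, 3.487)
t=0.020: state=(3.706, 3.533)
t=0.030: state=(3.662, 3.579)
continuing one RK4 step at a time; state shown every 20 steps (Δt=0.2):
t=0.200: state=(2.877, 4.245)
t=0.400: state=(2.016, 4.616)
t=0.600: state=(1.389, 4.522)
t=0.800: state=(0.991, 4.129)
t=1.000: state=(0.751, 3.609)
t=1.200: state=(0.612, 3.074)
t=1.400: state=(0.533, 2.580)
t=1.600: state=(0.494, 2.148)
t=1.800: state=(0.482, 1.782)
t=2.000: state=(0.492, 1.479)
t=2.200: state=(0.521, 1.230)
t=2.400: state=(0.568, 1.029)
t=2.600: state=(0.634, 0.867)
t=2.800: state=(0.722, 0.739)
t=3.000: state=(0.834, 0.638)
t=3.200: state=(0.975, 0.561)
t=3.400: state=(1.149, 0.504)
t=3.600: state=(1.364, 0.465)
t=3.800: state=(1.625, 0.444)
t=4.000: state=(1.939, 0.441)
t=4.200: state=(2.312, 0.459)
t=4.400: state=(2.745, 0.506)
t=4.600: state=(3.231, 0.594)
t=4.800: state=(3.745, 0.748)
t=5.000: state=(4.224, 1.010)
t=5.200: state=(4.554, 1.446)
t=5.400: state=(4.565, 2.123)
t=5.450: state=(4.498, 2.332)

(x, y) = (4.498, 2.332)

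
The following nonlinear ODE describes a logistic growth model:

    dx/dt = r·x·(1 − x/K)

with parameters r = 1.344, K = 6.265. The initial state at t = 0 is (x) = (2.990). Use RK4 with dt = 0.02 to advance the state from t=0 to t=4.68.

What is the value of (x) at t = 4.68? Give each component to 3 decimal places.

(x) = (6.252)

t=0.000: state=(2.990)
step 1 (dt=0.02): k1=(2.101), k2=(2.102), k3=(2.102), k4=(2.103); state += dt/6·(k1+2k2+2k3+k4)
t=0.020: state=(3.032)
t=0.040: state=(3.074)
t=0.060: state=(3.116)
continuing one RK4 step at a time; state shown every 10 steps (Δt=0.2):
t=0.200: state=(3.410)
t=0.400: state=(3.821)
t=0.600: state=(4.207)
t=0.800: state=(4.560)
t=1.000: state=(4.873)
t=1.200: state=(5.142)
t=1.400: state=(5.369)
t=1.600: state=(5.556)
t=1.800: state=(5.709)
t=2.000: state=(5.831)
t=2.200: state=(5.927)
t=2.400: state=(6.004)
t=2.600: state=(6.063)
t=2.800: state=(6.110)
t=3.000: state=(6.146)
t=3.200: state=(6.173)
t=3.400: state=(6.195)
t=3.600: state=(6.211)
t=3.800: state=(6.224)
t=4.000: state=(6.233)
t=4.200: state=(6.241)
t=4.400: state=(6.247)
t=4.600: state=(6.251)
t=4.680: state=(6.252)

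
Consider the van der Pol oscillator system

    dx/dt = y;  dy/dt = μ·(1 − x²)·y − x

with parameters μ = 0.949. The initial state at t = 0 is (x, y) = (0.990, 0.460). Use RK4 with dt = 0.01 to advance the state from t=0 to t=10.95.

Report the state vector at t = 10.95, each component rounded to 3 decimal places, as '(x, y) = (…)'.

t=0.000: state=(0.990, 0.460)
step 1 (dt=0.01): k1=(0.460, -0.981), k2=(0.455, -0.986), k3=(0.455, -0.986), k4=(0.450, -0.990); state += dt/6·(k1+2k2+2k3+k4)
t=0.010: state=(0.995, 0.450)
t=0.020: state=(0.999, 0.440)
t=0.030: state=(1.003, 0.430)
continuing one RK4 step at a time; state shown every 50 steps (Δt=0.5):
t=0.500: state=(1.087, -0.078)
t=1.000: state=(0.919, -0.589)
t=1.500: state=(0.491, -1.151)
t=2.000: state=(-0.268, -1.899)
t=2.500: state=(-1.280, -1.814)
t=3.000: state=(-1.808, -0.305)
t=3.500: state=(-1.737, 0.453)
t=4.000: state=(-1.420, 0.798)
t=4.500: state=(-0.928, 1.208)
t=5.000: state=(-0.151, 1.979)
t=5.500: state=(1.045, 2.541)
t=6.000: state=(1.915, 0.726)
t=6.500: state=(1.950, -0.353)
t=7.000: state=(1.682, -0.681)
t=7.500: state=(1.275, -0.963)
t=8.000: state=(0.682, -1.470)
t=8.500: state=(-0.272, -2.390)
t=9.000: state=(-1.510, -2.031)
t=9.500: state=(-2.004, -0.123)
t=10.000: state=(-1.872, 0.513)
t=10.500: state=(-1.547, 0.777)
t=10.950: state=(-1.137, 1.069)

(x, y) = (-1.137, 1.069)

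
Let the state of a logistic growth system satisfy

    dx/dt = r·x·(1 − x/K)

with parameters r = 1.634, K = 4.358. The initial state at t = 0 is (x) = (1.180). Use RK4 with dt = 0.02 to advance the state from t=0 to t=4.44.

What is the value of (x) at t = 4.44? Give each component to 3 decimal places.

t=0.000: state=(1.180)
step 1 (dt=0.02): k1=(1.406), k2=(1.417), k3=(1.417), k4=(1.427); state += dt/6·(k1+2k2+2k3+k4)
t=0.020: state=(1.208)
t=0.040: state=(1.237)
t=0.060: state=(1.266)
continuing one RK4 step at a time; state shown every 10 steps (Δt=0.2):
t=0.200: state=(1.481)
t=0.400: state=(1.815)
t=0.600: state=(2.168)
t=0.800: state=(2.521)
t=1.000: state=(2.857)
t=1.200: state=(3.160)
t=1.400: state=(3.422)
t=1.600: state=(3.640)
t=1.800: state=(3.815)
t=2.000: state=(3.953)
t=2.200: state=(4.058)
t=2.400: state=(4.137)
t=2.600: state=(4.197)
t=2.800: state=(4.240)
t=3.000: state=(4.272)
t=3.200: state=(4.296)
t=3.400: state=(4.313)
t=3.600: state=(4.326)
t=3.800: state=(4.335)
t=4.000: state=(4.341)
t=4.200: state=(4.346)
t=4.400: state=(4.349)
t=4.440: state=(4.350)

(x) = (4.350)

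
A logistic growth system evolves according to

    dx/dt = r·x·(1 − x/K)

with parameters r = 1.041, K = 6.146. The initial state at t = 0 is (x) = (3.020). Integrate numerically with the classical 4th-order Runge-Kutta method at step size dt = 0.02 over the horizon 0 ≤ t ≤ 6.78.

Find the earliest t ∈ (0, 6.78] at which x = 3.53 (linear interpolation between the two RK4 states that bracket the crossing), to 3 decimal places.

t=0.000: state=(3.020)
step 1 (dt=0.02): k1=(1.599), k2=(1.599), k3=(1.599), k4=(1.599); state += dt/6·(k1+2k2+2k3+k4)
t=0.020: state=(3.052)
t=0.040: state=(3.084)
t=0.060: state=(3.116)
t=0.320: state=(3.528)
next step: t=0.340: state=(3.560) — x has crossed 3.53
linear interpolation between t=0.320 (3.52845) and t=0.340 (3.55969) → t≈0.321

t = 0.321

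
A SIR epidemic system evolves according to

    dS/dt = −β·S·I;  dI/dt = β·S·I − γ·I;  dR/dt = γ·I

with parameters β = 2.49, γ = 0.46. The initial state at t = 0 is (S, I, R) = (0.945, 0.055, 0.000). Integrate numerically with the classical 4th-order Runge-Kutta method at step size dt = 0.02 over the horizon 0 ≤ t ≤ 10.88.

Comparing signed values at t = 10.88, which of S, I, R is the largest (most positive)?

t=0.000: state=(0.945, 0.055, 0.000)
step 1 (dt=0.02): k1=(-0.129, 0.104, 0.025), k2=(-0.132, 0.106, 0.026), k3=(-0.132, 0.106, 0.026), k4=(-0.134, 0.108, 0.026); state += dt/6·(k1+2k2+2k3+k4)
t=0.020: state=(0.942, 0.057, 0.001)
t=0.040: state=(0.940, 0.059, 0.001)
t=0.060: state=(0.937, 0.062, 0.002)
continuing one RK4 step at a time; state shown every 25 steps (Δt=0.5):
t=0.500: state=(0.845, 0.134, 0.021)
t=1.000: state=(0.659, 0.274, 0.067)
t=1.500: state=(0.424, 0.428, 0.148)
t=2.000: state=(0.234, 0.508, 0.258)
t=2.500: state=(0.124, 0.501, 0.375)
t=3.000: state=(0.069, 0.447, 0.484)
t=3.500: state=(0.041, 0.379, 0.580)
t=4.000: state=(0.027, 0.314, 0.659)
t=4.500: state=(0.019, 0.257, 0.725)
t=5.000: state=(0.014, 0.208, 0.778)
t=5.500: state=(0.011, 0.168, 0.821)
t=6.000: state=(0.009, 0.135, 0.856)
t=6.500: state=(0.008, 0.108, 0.884)
t=7.000: state=(0.007, 0.087, 0.906)
t=7.500: state=(0.006, 0.070, 0.924)
t=8.000: state=(0.006, 0.056, 0.938)
t=8.500: state=(0.006, 0.045, 0.950)
t=9.000: state=(0.005, 0.036, 0.959)
t=9.500: state=(0.005, 0.029, 0.966)
t=10.000: state=(0.005, 0.023, 0.972)
t=10.500: state=(0.005, 0.018, 0.977)
t=10.880: state=(0.005, 0.015, 0.980)
compare at T: S=0.005, I=0.015, R=0.980

largest component: R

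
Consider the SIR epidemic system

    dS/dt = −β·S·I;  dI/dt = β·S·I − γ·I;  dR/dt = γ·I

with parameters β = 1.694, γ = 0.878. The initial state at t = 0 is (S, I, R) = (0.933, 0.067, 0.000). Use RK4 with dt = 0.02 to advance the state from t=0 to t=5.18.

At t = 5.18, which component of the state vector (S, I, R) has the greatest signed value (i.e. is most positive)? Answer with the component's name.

largest component: R

t=0.000: state=(0.933, 0.067, 0.000)
step 1 (dt=0.02): k1=(-0.106, 0.047, 0.059), k2=(-0.107, 0.047, 0.059), k3=(-0.107, 0.047, 0.059), k4=(-0.107, 0.047, 0.060); state += dt/6·(k1+2k2+2k3+k4)
t=0.020: state=(0.931, 0.068, 0.001)
t=0.040: state=(0.929, 0.069, 0.002)
t=0.060: state=(0.927, 0.070, 0.004)
continuing one RK4 step at a time; state shown every 10 steps (Δt=0.2):
t=0.200: state=(0.911, 0.077, 0.013)
t=0.400: state=(0.886, 0.087, 0.027)
t=0.600: state=(0.858, 0.099, 0.043)
t=0.800: state=(0.828, 0.110, 0.062)
t=1.000: state=(0.797, 0.122, 0.082)
t=1.200: state=(0.763, 0.133, 0.104)
t=1.400: state=(0.728, 0.143, 0.129)
t=1.600: state=(0.692, 0.153, 0.155)
t=1.800: state=(0.656, 0.161, 0.182)
t=2.000: state=(0.621, 0.168, 0.211)
t=2.200: state=(0.586, 0.173, 0.241)
t=2.400: state=(0.552, 0.176, 0.272)
t=2.600: state=(0.520, 0.177, 0.303)
t=2.800: state=(0.490, 0.176, 0.334)
t=3.000: state=(0.462, 0.174, 0.365)
t=3.200: state=(0.436, 0.170, 0.395)
t=3.400: state=(0.412, 0.164, 0.424)
t=3.600: state=(0.390, 0.158, 0.452)
t=3.800: state=(0.370, 0.151, 0.479)
t=4.000: state=(0.352, 0.143, 0.505)
t=4.200: state=(0.336, 0.135, 0.530)
t=4.400: state=(0.321, 0.126, 0.552)
t=4.600: state=(0.308, 0.118, 0.574)
t=4.800: state=(0.297, 0.109, 0.594)
t=5.000: state=(0.286, 0.101, 0.612)
t=5.180: state=(0.278, 0.094, 0.628)
compare at T: S=0.278, I=0.094, R=0.628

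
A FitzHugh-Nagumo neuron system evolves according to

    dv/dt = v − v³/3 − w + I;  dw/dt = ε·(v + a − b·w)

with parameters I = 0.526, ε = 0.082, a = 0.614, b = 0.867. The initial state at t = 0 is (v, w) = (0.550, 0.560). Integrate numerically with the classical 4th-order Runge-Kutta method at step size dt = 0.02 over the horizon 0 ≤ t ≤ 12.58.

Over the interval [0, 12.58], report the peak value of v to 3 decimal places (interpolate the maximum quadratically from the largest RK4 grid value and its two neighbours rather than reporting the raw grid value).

max v = 1.541

t=0.000: state=(0.550, 0.560)
step 1 (dt=0.02): k1=(0.461, 0.056), k2=(0.463, 0.056), k3=(0.463, 0.056), k4=(0.466, 0.056); state += dt/6·(k1+2k2+2k3+k4)
t=0.020: state=(0.559, 0.561)
t=0.040: state=(0.569, 0.562)
t=0.060: state=(0.578, 0.563)
continuing one RK4 step at a time; state shown every 25 steps (Δt=0.5):
t=0.500: state=(0.810, 0.592)
t=1.000: state=(1.095, 0.635)
t=1.500: state=(1.333, 0.687)
t=2.000: state=(1.474, 0.744)
t=2.500: state=(1.532, 0.804)
t=3.000: state=(1.540, 0.862)
t=3.500: state=(1.524, 0.919)
t=4.000: state=(1.495, 0.972)
t=4.500: state=(1.460, 1.023)
t=5.000: state=(1.422, 1.070)
t=5.500: state=(1.381, 1.113)
t=6.000: state=(1.338, 1.154)
t=6.500: state=(1.292, 1.191)
t=7.000: state=(1.245, 1.226)
t=7.500: state=(1.194, 1.257)
t=8.000: state=(1.140, 1.285)
t=8.500: state=(1.081, 1.309)
t=9.000: state=(1.016, 1.330)
t=9.500: state=(0.942, 1.348)
t=10.000: state=(0.856, 1.362)
t=10.500: state=(0.750, 1.372)
t=11.000: state=(0.615, 1.376)
t=11.500: state=(0.428, 1.374)
t=12.000: state=(0.151, 1.363)
t=12.500: state=(-0.287, 1.338)
t=12.580: state=(-0.377, 1.332)
largest grid value and its neighbours: v(2.840)=1.54119, v(2.860)=1.54122, v(2.880)=1.54122
parabola through these three points peaks at t≈2.866 with v≈1.54123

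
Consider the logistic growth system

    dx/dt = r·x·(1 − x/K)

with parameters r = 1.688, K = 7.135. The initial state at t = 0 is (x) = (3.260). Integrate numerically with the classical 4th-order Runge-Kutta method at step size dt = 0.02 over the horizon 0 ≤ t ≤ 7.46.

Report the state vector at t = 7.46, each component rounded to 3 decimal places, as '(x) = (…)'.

t=0.000: state=(3.260)
step 1 (dt=0.02): k1=(2.989), k2=(2.993), k3=(2.993), k4=(2.996); state += dt/6·(k1+2k2+2k3+k4)
t=0.020: state=(3.320)
t=0.040: state=(3.380)
t=0.060: state=(3.440)
continuing one RK4 step at a time; state shown every 25 steps (Δt=0.5):
t=0.500: state=(4.722)
t=1.000: state=(5.849)
t=1.500: state=(6.519)
t=2.000: state=(6.856)
t=2.500: state=(7.012)
t=3.000: state=(7.082)
t=3.500: state=(7.112)
t=4.000: state=(7.125)
t=4.500: state=(7.131)
t=5.000: state=(7.133)
t=5.500: state=(7.134)
t=6.000: state=(7.135)
t=6.500: state=(7.135)
t=7.000: state=(7.135)
t=7.460: state=(7.135)

(x) = (7.135)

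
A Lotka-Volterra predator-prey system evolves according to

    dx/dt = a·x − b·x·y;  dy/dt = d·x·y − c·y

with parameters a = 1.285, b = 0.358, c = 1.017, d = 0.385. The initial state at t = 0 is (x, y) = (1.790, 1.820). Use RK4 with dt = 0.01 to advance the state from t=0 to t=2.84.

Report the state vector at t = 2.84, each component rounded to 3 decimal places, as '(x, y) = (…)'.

(x, y) = (3.087, 6.594)

t=0.000: state=(1.790, 1.820)
step 1 (dt=0.01): k1=(1.134, -0.597), k2=(1.139, -0.592), k3=(1.139, -0.592), k4=(1.145, -0.587); state += dt/6·(k1+2k2+2k3+k4)
t=0.010: state=(1.801, 1.814)
t=0.020: state=(1.813, 1.808)
t=0.030: state=(1.825, 1.803)
continuing one RK4 step at a time; state shown every 10 steps (Δt=0.1):
t=0.100: state=(1.909, 1.765)
t=0.200: state=(2.039, 1.720)
t=0.300: state=(2.182, 1.686)
t=0.400: state=(2.337, 1.661)
t=0.500: state=(2.505, 1.647)
t=0.600: state=(2.685, 1.644)
t=0.700: state=(2.879, 1.653)
t=0.800: state=(3.084, 1.674)
t=0.900: state=(3.301, 1.710)
t=1.000: state=(3.528, 1.762)
t=1.100: state=(3.762, 1.831)
t=1.200: state=(4.000, 1.921)
t=1.300: state=(4.238, 2.033)
t=1.400: state=(4.470, 2.172)
t=1.500: state=(4.689, 2.340)
t=1.600: state=(4.887, 2.542)
t=1.700: state=(5.052, 2.781)
t=1.800: state=(5.176, 3.059)
t=1.900: state=(5.245, 3.378)
t=2.000: state=(5.252, 3.735)
t=2.100: state=(5.189, 4.126)
t=2.200: state=(5.053, 4.540)
t=2.300: state=(4.847, 4.963)
t=2.400: state=(4.580, 5.376)
t=2.500: state=(4.266, 5.759)
t=2.600: state=(3.924, 6.091)
t=2.700: state=(3.570, 6.355)
t=2.800: state=(3.222, 6.542)
t=2.840: state=(3.087, 6.594)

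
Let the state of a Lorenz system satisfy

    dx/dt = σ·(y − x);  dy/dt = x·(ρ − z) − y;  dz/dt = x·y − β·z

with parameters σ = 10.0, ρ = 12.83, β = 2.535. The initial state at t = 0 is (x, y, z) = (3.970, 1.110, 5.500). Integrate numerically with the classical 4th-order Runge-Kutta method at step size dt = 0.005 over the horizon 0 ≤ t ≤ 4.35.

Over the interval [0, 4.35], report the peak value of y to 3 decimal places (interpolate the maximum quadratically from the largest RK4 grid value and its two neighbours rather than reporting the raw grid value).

t=0.000: state=(3.970, 1.110, 5.500)
step 1 (dt=0.005): k1=(-28.600, 27.990, -9.536), k2=(-27.185, 27.489, -9.282), k3=(-27.233, 27.514, -9.284), k4=(-25.863, 27.032, -9.042); state += dt/6·(k1+2k2+2k3+k4)
t=0.005: state=(3.834, 1.248, 5.454)
t=0.010: state=(3.711, 1.380, 5.410)
t=0.015: state=(3.601, 1.509, 5.368)
continuing one RK4 step at a time; state shown every 40 steps (Δt=0.2):
t=0.200: state=(4.042, 5.614, 5.208)
t=0.400: state=(8.166, 9.882, 11.507)
t=0.600: state=(6.878, 4.311, 16.667)
t=0.800: state=(2.923, 1.980, 11.901)
t=1.000: state=(2.586, 3.013, 8.117)
t=1.200: state=(4.418, 5.824, 7.302)
t=1.400: state=(7.476, 8.560, 11.846)
t=1.600: state=(6.593, 4.908, 15.340)
t=1.800: state=(3.756, 2.999, 11.987)
t=2.000: state=(3.568, 4.032, 9.067)
t=2.200: state=(5.311, 6.484, 9.168)
t=2.400: state=(7.132, 7.351, 12.973)
t=2.600: state=(5.773, 4.603, 14.007)
t=2.800: state=(4.126, 3.806, 11.378)
t=3.000: state=(4.441, 5.006, 9.687)
t=3.200: state=(5.963, 6.735, 10.793)
t=3.400: state=(6.552, 6.224, 13.325)
t=3.600: state=(5.215, 4.512, 12.863)
t=3.800: state=(4.491, 4.508, 10.967)
t=4.000: state=(5.139, 5.689, 10.419)
t=4.200: state=(6.161, 6.462, 11.897)
t=4.350: state=(6.143, 5.827, 12.953)
largest grid value and its neighbours: y(0.395)=9.87254, y(0.400)=9.88208, y(0.405)=9.88165
parabola through these three points peaks at t≈0.402 with y≈9.88312

max y = 9.883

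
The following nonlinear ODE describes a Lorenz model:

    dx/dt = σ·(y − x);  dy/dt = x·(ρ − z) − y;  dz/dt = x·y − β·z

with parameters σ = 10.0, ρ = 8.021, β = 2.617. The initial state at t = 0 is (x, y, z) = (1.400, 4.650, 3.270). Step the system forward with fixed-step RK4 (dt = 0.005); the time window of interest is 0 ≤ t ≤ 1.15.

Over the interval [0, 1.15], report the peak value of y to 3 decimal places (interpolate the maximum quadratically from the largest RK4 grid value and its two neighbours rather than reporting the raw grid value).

max y = 6.739

t=0.000: state=(1.400, 4.650, 3.270)
step 1 (dt=0.005): k1=(32.500, 2.001, -2.048), k2=(31.738, 2.390, -1.649), k3=(31.766, 2.378, -1.659), k4=(31.031, 2.757, -1.269); state += dt/6·(k1+2k2+2k3+k4)
t=0.005: state=(1.559, 4.662, 3.262)
t=0.010: state=(1.710, 4.677, 3.257)
t=0.015: state=(1.856, 4.697, 3.256)
continuing one RK4 step at a time; state shown every 10 steps (Δt=0.05):
t=0.050: state=(2.725, 4.911, 3.343)
t=0.100: state=(3.681, 5.381, 3.714)
t=0.150: state=(4.464, 5.915, 4.344)
t=0.200: state=(5.140, 6.390, 5.205)
t=0.250: state=(5.702, 6.687, 6.239)
t=0.300: state=(6.105, 6.713, 7.341)
t=0.350: state=(6.294, 6.430, 8.363)
t=0.400: state=(6.238, 5.882, 9.155)
t=0.450: state=(5.951, 5.180, 9.616)
t=0.500: state=(5.492, 4.458, 9.729)
t=0.550: state=(4.946, 3.823, 9.545)
t=0.600: state=(4.394, 3.331, 9.153)
t=0.650: state=(3.899, 2.990, 8.640)
t=0.700: state=(3.493, 2.783, 8.077)
t=0.750: state=(3.189, 2.684, 7.512)
t=0.800: state=(2.985, 2.670, 6.975)
t=0.850: state=(2.871, 2.724, 6.488)
t=0.900: state=(2.835, 2.835, 6.063)
t=0.950: state=(2.867, 2.994, 5.708)
t=1.000: state=(2.959, 3.197, 5.430)
t=1.050: state=(3.103, 3.439, 5.235)
t=1.100: state=(3.293, 3.715, 5.129)
t=1.150: state=(3.523, 4.017, 5.118)
largest grid value and its neighbours: y(0.275)=6.73763, y(0.280)=6.73888, y(0.285)=6.73704
parabola through these three points peaks at t≈0.280 with y≈6.73889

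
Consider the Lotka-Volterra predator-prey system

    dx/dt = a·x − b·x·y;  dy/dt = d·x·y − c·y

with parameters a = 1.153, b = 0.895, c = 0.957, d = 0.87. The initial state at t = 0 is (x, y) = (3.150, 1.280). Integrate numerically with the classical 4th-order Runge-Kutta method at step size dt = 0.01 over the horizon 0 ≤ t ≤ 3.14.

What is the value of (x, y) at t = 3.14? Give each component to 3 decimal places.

(x, y) = (0.248, 0.840)

t=0.000: state=(3.150, 1.280)
step 1 (dt=0.01): k1=(0.023, 2.283), k2=(-0.009, 2.303), k3=(-0.009, 2.303), k4=(-0.042, 2.324); state += dt/6·(k1+2k2+2k3+k4)
t=0.010: state=(3.150, 1.303)
t=0.020: state=(3.149, 1.326)
t=0.030: state=(3.148, 1.350)
continuing one RK4 step at a time; state shown every 20 steps (Δt=0.2):
t=0.200: state=(3.014, 1.815)
t=0.400: state=(2.593, 2.450)
t=0.600: state=(1.996, 3.019)
t=0.800: state=(1.415, 3.350)
t=1.000: state=(0.971, 3.397)
t=1.200: state=(0.674, 3.231)
t=1.400: state=(0.488, 2.948)
t=1.600: state=(0.373, 2.621)
t=1.800: state=(0.303, 2.295)
t=2.000: state=(0.260, 1.989)
t=2.200: state=(0.235, 1.715)
t=2.400: state=(0.223, 1.473)
t=2.600: state=(0.219, 1.264)
t=2.800: state=(0.224, 1.085)
t=3.000: state=(0.236, 0.932)
t=3.140: state=(0.248, 0.840)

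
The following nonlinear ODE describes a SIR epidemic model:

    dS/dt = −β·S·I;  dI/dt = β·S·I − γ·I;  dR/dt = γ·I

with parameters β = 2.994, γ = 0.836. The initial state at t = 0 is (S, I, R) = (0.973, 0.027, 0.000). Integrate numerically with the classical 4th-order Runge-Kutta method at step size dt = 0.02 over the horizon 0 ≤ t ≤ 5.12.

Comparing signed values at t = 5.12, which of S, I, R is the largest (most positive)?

t=0.000: state=(0.973, 0.027, 0.000)
step 1 (dt=0.02): k1=(-0.079, 0.056, 0.023), k2=(-0.080, 0.057, 0.023), k3=(-0.080, 0.057, 0.023), k4=(-0.082, 0.058, 0.024); state += dt/6·(k1+2k2+2k3+k4)
t=0.020: state=(0.971, 0.028, 0.000)
t=0.040: state=(0.970, 0.029, 0.001)
t=0.060: state=(0.968, 0.031, 0.001)
continuing one RK4 step at a time; state shown every 10 steps (Δt=0.2):
t=0.200: state=(0.954, 0.041, 0.006)
t=0.400: state=(0.926, 0.060, 0.014)
t=0.600: state=(0.886, 0.088, 0.026)
t=0.800: state=(0.831, 0.125, 0.044)
t=1.000: state=(0.762, 0.170, 0.068)
t=1.200: state=(0.677, 0.221, 0.101)
t=1.400: state=(0.584, 0.273, 0.142)
t=1.600: state=(0.489, 0.319, 0.192)
t=1.800: state=(0.400, 0.352, 0.248)
t=2.000: state=(0.322, 0.369, 0.309)
t=2.200: state=(0.258, 0.371, 0.371)
t=2.400: state=(0.207, 0.361, 0.432)
t=2.600: state=(0.168, 0.341, 0.491)
t=2.800: state=(0.138, 0.316, 0.546)
t=3.000: state=(0.115, 0.288, 0.597)
t=3.200: state=(0.097, 0.260, 0.643)
t=3.400: state=(0.084, 0.232, 0.684)
t=3.600: state=(0.074, 0.206, 0.720)
t=3.800: state=(0.066, 0.182, 0.753)
t=4.000: state=(0.059, 0.159, 0.781)
t=4.200: state=(0.054, 0.140, 0.806)
t=4.400: state=(0.050, 0.122, 0.828)
t=4.600: state=(0.047, 0.106, 0.847)
t=4.800: state=(0.044, 0.092, 0.864)
t=5.000: state=(0.042, 0.080, 0.878)
t=5.120: state=(0.041, 0.074, 0.886)
compare at T: S=0.041, I=0.074, R=0.886

largest component: R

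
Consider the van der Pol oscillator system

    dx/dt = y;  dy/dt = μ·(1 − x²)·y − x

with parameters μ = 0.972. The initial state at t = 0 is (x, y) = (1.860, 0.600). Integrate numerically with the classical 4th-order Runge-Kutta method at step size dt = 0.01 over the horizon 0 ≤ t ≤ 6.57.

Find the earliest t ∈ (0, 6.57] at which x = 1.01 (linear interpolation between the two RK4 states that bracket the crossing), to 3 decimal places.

t=0.000: state=(1.860, 0.600)
step 1 (dt=0.01): k1=(0.600, -3.294), k2=(0.584, -3.264), k3=(0.584, -3.264), k4=(0.567, -3.234); state += dt/6·(k1+2k2+2k3+k4)
t=0.010: state=(1.866, 0.567)
t=0.020: state=(1.871, 0.535)
t=0.030: state=(1.877, 0.504)
continuing one RK4 step at a time; state shown every 25 steps (Δt=0.25):
t=0.250: state=(1.923, -0.034)
t=0.500: state=(1.868, -0.371)
t=0.750: state=(1.749, -0.562)
t=1.000: state=(1.591, -0.704)
t=1.250: state=(1.397, -0.846)
t=1.500: state=(1.165, -1.022)
t=1.640: state=(1.013, -1.147)
next step: t=1.650: state=(1.002, -1.156) — x has crossed 1.01
linear interpolation between t=1.640 (1.01338) and t=1.650 (1.00186) → t≈1.643

t = 1.643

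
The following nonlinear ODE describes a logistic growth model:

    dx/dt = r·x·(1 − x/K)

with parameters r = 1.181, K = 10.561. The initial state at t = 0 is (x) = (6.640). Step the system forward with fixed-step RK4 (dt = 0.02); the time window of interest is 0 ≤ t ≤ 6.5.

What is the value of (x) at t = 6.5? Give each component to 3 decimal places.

(x) = (10.558)

t=0.000: state=(6.640)
step 1 (dt=0.02): k1=(2.911), k2=(2.903), k3=(2.903), k4=(2.893); state += dt/6·(k1+2k2+2k3+k4)
t=0.020: state=(6.698)
t=0.040: state=(6.756)
t=0.060: state=(6.813)
continuing one RK4 step at a time; state shown every 25 steps (Δt=0.5):
t=0.500: state=(7.958)
t=1.000: state=(8.940)
t=1.500: state=(9.597)
t=2.000: state=(10.004)
t=2.500: state=(10.245)
t=3.000: state=(10.384)
t=3.500: state=(10.462)
t=4.000: state=(10.506)
t=4.500: state=(10.530)
t=5.000: state=(10.544)
t=5.500: state=(10.552)
t=6.000: state=(10.556)
t=6.500: state=(10.558)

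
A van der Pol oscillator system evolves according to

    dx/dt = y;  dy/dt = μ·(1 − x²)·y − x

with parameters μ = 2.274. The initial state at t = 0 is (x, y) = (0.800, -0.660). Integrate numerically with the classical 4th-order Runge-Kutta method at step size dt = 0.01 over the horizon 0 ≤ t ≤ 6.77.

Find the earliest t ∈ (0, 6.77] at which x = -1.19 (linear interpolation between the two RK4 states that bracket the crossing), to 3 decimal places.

t = 0.970

t=0.000: state=(0.800, -0.660)
step 1 (dt=0.01): k1=(-0.660, -1.340), k2=(-0.667, -1.350), k3=(-0.667, -1.351), k4=(-0.674, -1.361); state += dt/6·(k1+2k2+2k3+k4)
t=0.010: state=(0.793, -0.674)
t=0.020: state=(0.787, -0.687)
t=0.030: state=(0.780, -0.701)
continuing one RK4 step at a time; state shown every 25 steps (Δt=0.25):
t=0.250: state=(0.586, -1.086)
t=0.500: state=(0.228, -1.863)
t=0.750: state=(-0.397, -3.214)
t=0.960: state=(-1.155, -3.656)
next step: t=0.970: state=(-1.191, -3.613) — x has crossed -1.19
linear interpolation between t=0.960 (-1.15455) and t=0.970 (-1.19090) → t≈0.970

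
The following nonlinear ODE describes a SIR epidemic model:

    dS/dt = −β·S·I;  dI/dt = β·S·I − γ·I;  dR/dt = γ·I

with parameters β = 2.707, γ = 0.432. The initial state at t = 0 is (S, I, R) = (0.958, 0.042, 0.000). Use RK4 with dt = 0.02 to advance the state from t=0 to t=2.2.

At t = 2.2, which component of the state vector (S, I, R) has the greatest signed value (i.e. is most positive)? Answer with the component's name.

t=0.000: state=(0.958, 0.042, 0.000)
step 1 (dt=0.02): k1=(-0.109, 0.091, 0.018), k2=(-0.111, 0.093, 0.019), k3=(-0.111, 0.093, 0.019), k4=(-0.113, 0.095, 0.019); state += dt/6·(k1+2k2+2k3+k4)
t=0.020: state=(0.956, 0.044, 0.000)
t=0.040: state=(0.953, 0.046, 0.001)
t=0.060: state=(0.951, 0.048, 0.001)
continuing one RK4 step at a time; state shown every 5 steps (Δt=0.1):
t=0.100: state=(0.946, 0.052, 0.002)
t=0.200: state=(0.931, 0.064, 0.005)
t=0.300: state=(0.913, 0.079, 0.008)
t=0.400: state=(0.892, 0.097, 0.011)
t=0.500: state=(0.867, 0.117, 0.016)
t=0.600: state=(0.837, 0.142, 0.022)
t=0.700: state=(0.802, 0.169, 0.028)
t=0.800: state=(0.763, 0.201, 0.036)
t=0.900: state=(0.720, 0.235, 0.046)
t=1.000: state=(0.672, 0.271, 0.057)
t=1.100: state=(0.621, 0.310, 0.069)
t=1.200: state=(0.568, 0.348, 0.083)
t=1.300: state=(0.514, 0.386, 0.099)
t=1.400: state=(0.461, 0.422, 0.117)
t=1.500: state=(0.409, 0.455, 0.136)
t=1.600: state=(0.361, 0.484, 0.156)
t=1.700: state=(0.315, 0.507, 0.177)
t=1.800: state=(0.274, 0.526, 0.200)
t=1.900: state=(0.237, 0.540, 0.223)
t=2.000: state=(0.205, 0.549, 0.246)
t=2.100: state=(0.176, 0.554, 0.270)
t=2.200: state=(0.152, 0.554, 0.294)
compare at T: S=0.152, I=0.554, R=0.294

largest component: I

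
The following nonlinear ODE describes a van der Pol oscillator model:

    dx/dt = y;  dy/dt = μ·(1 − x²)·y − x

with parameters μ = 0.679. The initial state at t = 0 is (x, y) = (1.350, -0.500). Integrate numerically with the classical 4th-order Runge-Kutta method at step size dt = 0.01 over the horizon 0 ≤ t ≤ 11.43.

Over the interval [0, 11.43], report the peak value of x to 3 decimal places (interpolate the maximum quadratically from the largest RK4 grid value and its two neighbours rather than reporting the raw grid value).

t=0.000: state=(1.350, -0.500)
step 1 (dt=0.01): k1=(-0.500, -1.071), k2=(-0.505, -1.068), k3=(-0.505, -1.068), k4=(-0.511, -1.064); state += dt/6·(k1+2k2+2k3+k4)
t=0.010: state=(1.345, -0.511)
t=0.020: state=(1.340, -0.521)
t=0.030: state=(1.335, -0.532)
continuing one RK4 step at a time; state shown every 50 steps (Δt=0.5):
t=0.500: state=(0.974, -0.999)
t=1.000: state=(0.338, -1.570)
t=1.500: state=(-0.597, -2.095)
t=2.000: state=(-1.543, -1.404)
t=2.500: state=(-1.888, -0.061)
t=3.000: state=(-1.728, 0.610)
t=3.500: state=(-1.321, 1.011)
t=4.000: state=(-0.701, 1.504)
t=4.500: state=(0.220, 2.184)
t=5.000: state=(1.347, 2.003)
t=5.500: state=(1.955, 0.418)
t=6.000: state=(1.905, -0.474)
t=6.500: state=(1.561, -0.877)
t=7.000: state=(1.027, -1.280)
t=7.500: state=(0.243, -1.900)
t=8.000: state=(-0.860, -2.358)
t=8.500: state=(-1.801, -1.128)
t=9.000: state=(-1.993, 0.187)
t=9.500: state=(-1.749, 0.718)
t=10.000: state=(-1.300, 1.080)
t=10.500: state=(-0.644, 1.585)
t=11.000: state=(0.321, 2.268)
t=11.430: state=(1.311, 2.084)
largest grid value and its neighbours: x(5.670)=1.99014, x(5.680)=1.99017, x(5.690)=1.99000
parabola through these three points peaks at t≈5.676 with x≈1.99019

max x = 1.990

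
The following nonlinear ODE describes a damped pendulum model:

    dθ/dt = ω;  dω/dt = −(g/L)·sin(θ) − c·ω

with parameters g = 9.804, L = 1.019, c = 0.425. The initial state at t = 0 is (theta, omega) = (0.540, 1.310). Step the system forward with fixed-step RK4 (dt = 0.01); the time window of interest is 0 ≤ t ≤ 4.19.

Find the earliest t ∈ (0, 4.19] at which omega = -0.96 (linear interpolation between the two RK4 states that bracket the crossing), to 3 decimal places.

t=0.000: state=(0.540, 1.310)
step 1 (dt=0.01): k1=(1.310, -5.503), k2=(1.282, -5.546), k3=(1.282, -5.544), k4=(1.255, -5.585); state += dt/6·(k1+2k2+2k3+k4)
t=0.010: state=(0.553, 1.255)
t=0.020: state=(0.565, 1.198)
t=0.030: state=(0.577, 1.141)
continuing one RK4 step at a time; state shown every 20 steps (Δt=0.2):
t=0.200: state=(0.684, 0.113)
t=0.380: state=(0.609, -0.920)
next step: t=0.390: state=(0.599, -0.970) — omega has crossed -0.96
linear interpolation between t=0.380 (-0.91985) and t=0.390 (-0.97050) → t≈0.388

t = 0.388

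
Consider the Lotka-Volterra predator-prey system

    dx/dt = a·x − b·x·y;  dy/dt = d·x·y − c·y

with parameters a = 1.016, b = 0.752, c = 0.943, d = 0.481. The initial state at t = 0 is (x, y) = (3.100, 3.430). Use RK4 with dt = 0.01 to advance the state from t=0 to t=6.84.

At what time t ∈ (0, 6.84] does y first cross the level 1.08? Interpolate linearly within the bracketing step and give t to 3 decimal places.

t = 2.309

t=0.000: state=(3.100, 3.430)
step 1 (dt=0.01): k1=(-4.846, 1.880), k2=(-4.830, 1.845), k3=(-4.830, 1.845), k4=(-4.813, 1.810); state += dt/6·(k1+2k2+2k3+k4)
t=0.010: state=(3.052, 3.448)
t=0.020: state=(3.004, 3.466)
t=0.030: state=(2.956, 3.483)
continuing one RK4 step at a time; state shown every 25 steps (Δt=0.25):
t=0.250: state=(2.035, 3.678)
t=0.500: state=(1.324, 3.543)
t=0.750: state=(0.904, 3.193)
t=1.000: state=(0.666, 2.768)
t=1.250: state=(0.531, 2.348)
t=1.500: state=(0.456, 1.967)
t=1.750: state=(0.420, 1.638)
t=2.000: state=(0.408, 1.360)
t=2.250: state=(0.417, 1.128)
t=2.300: state=(0.421, 1.087)
next step: t=2.310: state=(0.422, 1.079) — y has crossed 1.08
linear interpolation between t=2.300 (1.08738) and t=2.310 (1.07936) → t≈2.309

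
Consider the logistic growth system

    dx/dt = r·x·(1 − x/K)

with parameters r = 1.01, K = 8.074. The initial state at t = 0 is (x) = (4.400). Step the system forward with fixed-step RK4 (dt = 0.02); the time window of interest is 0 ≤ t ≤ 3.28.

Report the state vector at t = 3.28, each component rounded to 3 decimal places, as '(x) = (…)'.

(x) = (7.836)

t=0.000: state=(4.400)
step 1 (dt=0.02): k1=(2.022), k2=(2.020), k3=(2.020), k4=(2.018); state += dt/6·(k1+2k2+2k3+k4)
t=0.020: state=(4.440)
t=0.040: state=(4.481)
t=0.060: state=(4.521)
continuing one RK4 step at a time; state shown every 10 steps (Δt=0.2):
t=0.200: state=(4.799)
t=0.400: state=(5.184)
t=0.600: state=(5.547)
t=0.800: state=(5.884)
t=1.000: state=(6.191)
t=1.200: state=(6.467)
t=1.400: state=(6.711)
t=1.600: state=(6.925)
t=1.800: state=(7.110)
t=2.000: state=(7.269)
t=2.200: state=(7.404)
t=2.400: state=(7.518)
t=2.600: state=(7.614)
t=2.800: state=(7.694)
t=3.000: state=(7.761)
t=3.200: state=(7.816)
t=3.280: state=(7.836)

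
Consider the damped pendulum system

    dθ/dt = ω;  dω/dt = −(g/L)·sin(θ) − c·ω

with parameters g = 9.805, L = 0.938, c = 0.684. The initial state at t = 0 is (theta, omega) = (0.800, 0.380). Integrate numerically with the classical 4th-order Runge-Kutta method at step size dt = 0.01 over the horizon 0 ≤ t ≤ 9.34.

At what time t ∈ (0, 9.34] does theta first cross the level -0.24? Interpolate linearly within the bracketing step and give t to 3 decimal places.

t = 0.715

t=0.000: state=(0.800, 0.380)
step 1 (dt=0.01): k1=(0.380, -7.759), k2=(0.341, -7.746), k3=(0.341, -7.744), k4=(0.303, -7.730); state += dt/6·(k1+2k2+2k3+k4)
t=0.010: state=(0.803, 0.303)
t=0.020: state=(0.806, 0.225)
t=0.030: state=(0.808, 0.149)
continuing one RK4 step at a time; state shown every 50 steps (Δt=0.5):
t=0.500: state=(0.203, -2.162)
t=0.710: state=(-0.231, -1.821)
next step: t=0.720: state=(-0.249, -1.784) — theta has crossed -0.24
linear interpolation between t=0.710 (-0.23092) and t=0.720 (-0.24895) → t≈0.715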